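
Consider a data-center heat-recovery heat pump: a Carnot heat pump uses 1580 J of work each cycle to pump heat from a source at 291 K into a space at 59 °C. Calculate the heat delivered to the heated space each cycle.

Q_H ≈ 12800 J

T_H = 59 °C → 59 + 273.15 = 332.15 K.
COP_HP = T_H/(T_H − T_C) = 332.15/41.15 = 8.0717.
Q_H = COP_HP · W = 8.0717 × 1580 = 12800 J.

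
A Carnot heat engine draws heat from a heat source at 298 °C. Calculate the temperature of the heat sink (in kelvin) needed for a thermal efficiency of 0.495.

T_H = 298 °C → 298 + 273.15 = 571.15 K.
From η = 1 − T_C/T_H, T_C = T_H·(1 − η) = 571.15 × (1 − 0.495) = 288.4 K.

T_C ≈ 288.4 K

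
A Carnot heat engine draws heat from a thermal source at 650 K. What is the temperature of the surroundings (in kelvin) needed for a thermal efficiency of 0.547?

T_C ≈ 294.4 K

From η = 1 − T_C/T_H, T_C = T_H·(1 − η) = 650.00 × (1 − 0.547) = 294.4 K.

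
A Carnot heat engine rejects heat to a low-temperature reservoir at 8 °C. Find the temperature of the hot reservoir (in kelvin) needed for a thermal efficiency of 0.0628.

T_H ≈ 300 K

T_C = 8 °C → 8 + 273.15 = 281.15 K.
From η = 1 − T_C/T_H, solving for T_H gives T_H = T_C/(1 − η) = 281.15/(1 − 0.0628) = 300 K.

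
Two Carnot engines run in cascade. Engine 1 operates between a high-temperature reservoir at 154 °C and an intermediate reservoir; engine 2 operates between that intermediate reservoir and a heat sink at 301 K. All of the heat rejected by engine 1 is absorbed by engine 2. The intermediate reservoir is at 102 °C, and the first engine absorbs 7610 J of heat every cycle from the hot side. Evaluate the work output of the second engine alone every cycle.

T_H = 154 °C → 154 + 273.15 = 427.15 K.
T_m = 102 °C → 102 + 273.15 = 375.15 K.
Heat entering the second stage: Q_m = Q_H·(T_m/T_H) = 7610 × 375.15/427.15 = 6680 J.
Second-stage efficiency η₂ = 1 − T_C/T_m = 1 − 301.00/375.15 = 0.1977, so W₂ = η₂·Q_m = 1320 J.

W₂ ≈ 1320 J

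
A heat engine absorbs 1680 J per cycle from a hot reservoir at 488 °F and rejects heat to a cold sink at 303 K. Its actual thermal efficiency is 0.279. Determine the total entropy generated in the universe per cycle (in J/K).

T_H = 488 °F → (488 − 32) × 5/9 = 253.33 °C = 526.48 K.
W = η·Q_H = 0.279 × 1680 = 468.7 J, so Q_C = Q_H − W = 1211 J.
The hot reservoir loses entropy Q_H/T_H = 1680/526.48 = 3.191 J/K; the cold reservoir gains Q_C/T_C = 1211/303.00 = 3.998 J/K.
ΔS_univ = −Q_H/T_H + Q_C/T_C = 0.807 J/K (> 0, since η = 0.279 < η_Carnot = 0.424).

ΔS_univ ≈ 0.807 J/K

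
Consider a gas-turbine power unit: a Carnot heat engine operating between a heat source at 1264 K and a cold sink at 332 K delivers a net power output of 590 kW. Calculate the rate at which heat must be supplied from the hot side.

Carnot efficiency: η = 1 − T_C/T_H = 1 − 332.00/1264.00 = 0.7373.
Q_H = W/η = 590/0.7373 = 800 kW.

Q̇_H ≈ 800 kW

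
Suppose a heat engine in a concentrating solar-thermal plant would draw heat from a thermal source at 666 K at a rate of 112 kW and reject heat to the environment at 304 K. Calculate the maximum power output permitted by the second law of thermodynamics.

The upper bound on efficiency is η_max = 1 − T_C/T_H = 1 − 304.00/666.00 = 0.5435.
W_max = η_max · Q_H = 0.5435 × 112 = 60.9 kW.

Ẇ_max ≈ 60.9 kW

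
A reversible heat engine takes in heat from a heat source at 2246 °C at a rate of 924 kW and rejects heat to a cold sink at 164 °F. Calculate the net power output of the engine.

T_H = 2246 °C → 2246 + 273.15 = 2519.15 K.
T_C = 164 °F → (164 − 32) × 5/9 = 73.33 °C = 346.48 K.
The Carnot efficiency is η = 1 − T_C/T_H = 1 − 346.48/2519.15 = 0.8625.
W = η·Q_H = 0.8625 × 924 = 796.9 kW.

Ẇ ≈ 796.9 kW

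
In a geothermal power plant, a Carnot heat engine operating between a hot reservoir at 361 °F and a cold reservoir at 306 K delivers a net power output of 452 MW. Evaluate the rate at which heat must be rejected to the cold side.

T_H = 361 °F → (361 − 32) × 5/9 = 182.78 °C = 455.93 K.
Carnot efficiency: η = 1 − T_C/T_H = 1 − 306.00/455.93 = 0.3288.
Since Q_C/Q_H = T_C/T_H and Q_H = W/η, Q_C = W·T_C/(T_H − T_C) = 452 × 306.00/149.93 = 922.5 MW.

Q̇_C ≈ 922.5 MW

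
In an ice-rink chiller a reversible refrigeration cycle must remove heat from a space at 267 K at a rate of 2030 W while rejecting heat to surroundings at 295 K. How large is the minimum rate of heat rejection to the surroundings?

For a reversible cycle Q_H/Q_C = T_H/T_C, so Q_H = Q_C·T_H/T_C = 2030 × 295.00/267.00 = 2240 W.

Q̇_H ≈ 2240 W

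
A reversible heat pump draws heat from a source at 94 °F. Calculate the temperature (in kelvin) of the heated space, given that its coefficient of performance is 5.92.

T_C = 94 °F → (94 − 32) × 5/9 = 34.44 °C = 307.59 K.
COP_HP = T_H/(T_H − T_C) ⇒ T_H = T_C·COP_HP/(COP_HP − 1) = 307.59 × 5.92/(5.92 − 1) = 370 K.

T_H ≈ 370 K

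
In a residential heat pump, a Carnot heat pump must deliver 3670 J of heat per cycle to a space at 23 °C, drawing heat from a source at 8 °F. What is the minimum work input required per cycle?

T_H = 23 °C → 23 + 273.15 = 296.15 K.
T_C = 8 °F → (8 − 32) × 5/9 = -13.33 °C = 259.82 K.
Reversible heating COP: COP_HP = T_H/(T_H − T_C) = 296.15/36.33 = 8.1509.
W = Q_H/COP_HP = 3670/8.1509 = 450.3 J.

W_in ≈ 450.3 J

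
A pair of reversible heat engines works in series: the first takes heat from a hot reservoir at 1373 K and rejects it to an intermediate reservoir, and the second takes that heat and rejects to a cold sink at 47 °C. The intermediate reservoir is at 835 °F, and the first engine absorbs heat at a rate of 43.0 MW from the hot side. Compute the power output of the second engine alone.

Ẇ₂ ≈ 12.50 MW

T_C = 47 °C → 47 + 273.15 = 320.15 K.
T_m = 835 °F → (835 − 32) × 5/9 = 446.11 °C = 719.26 K.
Heat entering the second stage: Q_m = Q_H·(T_m/T_H) = 43.0 × 719.26/1373.00 = 22.53 MW.
Second-stage efficiency η₂ = 1 − T_C/T_m = 1 − 320.15/719.26 = 0.5549, so W₂ = η₂·Q_m = 12.50 MW.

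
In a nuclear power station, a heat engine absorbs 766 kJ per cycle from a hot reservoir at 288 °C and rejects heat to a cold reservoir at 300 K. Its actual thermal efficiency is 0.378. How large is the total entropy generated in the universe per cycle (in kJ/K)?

T_H = 288 °C → 288 + 273.15 = 561.15 K.
W = η·Q_H = 0.378 × 766 = 289.5 kJ, so Q_C = Q_H − W = 476.5 kJ.
The hot reservoir loses entropy Q_H/T_H = 766/561.15 = 1.365 kJ/K; the cold reservoir gains Q_C/T_C = 476.5/300.00 = 1.588 kJ/K.
ΔS_univ = −Q_H/T_H + Q_C/T_C = 0.2231 kJ/K (> 0, since η = 0.378 < η_Carnot = 0.465).

ΔS_univ ≈ 0.2231 kJ/K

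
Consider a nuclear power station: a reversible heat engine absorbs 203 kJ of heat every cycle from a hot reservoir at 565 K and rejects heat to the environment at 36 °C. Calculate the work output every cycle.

T_C = 36 °C → 36 + 273.15 = 309.15 K.
Since the cycle is reversible, η = 1 − T_C/T_H = 1 − 309.15/565.00 = 0.4528.
W = η·Q_H = 0.4528 × 203 = 91.9 kJ.

W ≈ 91.9 kJ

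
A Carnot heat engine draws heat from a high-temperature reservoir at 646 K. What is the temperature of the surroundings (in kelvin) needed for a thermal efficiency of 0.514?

From η = 1 − T_C/T_H, T_C = T_H·(1 − η) = 646.00 × (1 − 0.514) = 314 K.

T_C ≈ 314 K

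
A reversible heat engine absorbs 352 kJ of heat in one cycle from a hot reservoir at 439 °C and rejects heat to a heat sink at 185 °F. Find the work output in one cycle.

W ≈ 175 kJ

T_H = 439 °C → 439 + 273.15 = 712.15 K.
T_C = 185 °F → (185 − 32) × 5/9 = 85.00 °C = 358.15 K.
The Carnot efficiency is η = 1 − T_C/T_H = 1 − 358.15/712.15 = 0.4971.
W = η·Q_H = 0.4971 × 352 = 175 kJ.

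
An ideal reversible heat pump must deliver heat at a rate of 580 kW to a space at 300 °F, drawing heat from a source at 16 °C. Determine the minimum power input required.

Ẇ_in ≈ 183 kW

T_H = 300 °F → (300 − 32) × 5/9 = 148.89 °C = 422.04 K.
T_C = 16 °C → 16 + 273.15 = 289.15 K.
COP_HP = T_H/(T_H − T_C) = 422.04/132.89 = 3.1759.
W = Q_H/COP_HP = 580/3.1759 = 183 kW.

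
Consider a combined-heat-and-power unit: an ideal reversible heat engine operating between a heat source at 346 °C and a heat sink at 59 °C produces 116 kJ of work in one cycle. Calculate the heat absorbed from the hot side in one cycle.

Q_H ≈ 250 kJ

T_H = 346 °C → 346 + 273.15 = 619.15 K.
T_C = 59 °C → 59 + 273.15 = 332.15 K.
Carnot efficiency: η = 1 − T_C/T_H = 1 − 332.15/619.15 = 0.4635.
Q_H = W/η = 116/0.4635 = 250 kJ.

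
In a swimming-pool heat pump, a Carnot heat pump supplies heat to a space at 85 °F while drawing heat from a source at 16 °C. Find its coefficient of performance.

T_H = 85 °F → (85 − 32) × 5/9 = 29.44 °C = 302.59 K.
T_C = 16 °C → 16 + 273.15 = 289.15 K.
For a reversible heat pump, COP_HP = T_H/(T_H − T_C) = 302.59/(302.59 − 289.15) = 22.5.

COP_HP ≈ 22.5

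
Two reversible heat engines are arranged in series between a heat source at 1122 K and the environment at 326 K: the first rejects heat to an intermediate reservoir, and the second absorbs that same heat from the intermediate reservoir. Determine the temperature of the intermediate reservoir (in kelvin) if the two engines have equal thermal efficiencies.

T_m ≈ 604.8 K

Equal efficiencies require 1 − T_m/T_H = 1 − T_C/T_m, i.e. T_m/T_H = T_C/T_m, so T_m = √(T_H·T_C) = √(1122.00 × 326.00) = 604.8 K.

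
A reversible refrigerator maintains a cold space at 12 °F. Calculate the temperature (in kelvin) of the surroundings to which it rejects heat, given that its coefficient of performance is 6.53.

T_C = 12 °F → (12 − 32) × 5/9 = -11.11 °C = 262.04 K.
COP_R = T_C/(T_H − T_C) ⇒ T_H = T_C·(1 + 1/COP_R) = 262.04 × (1 + 1/6.53) = 302 K.

T_H ≈ 302 K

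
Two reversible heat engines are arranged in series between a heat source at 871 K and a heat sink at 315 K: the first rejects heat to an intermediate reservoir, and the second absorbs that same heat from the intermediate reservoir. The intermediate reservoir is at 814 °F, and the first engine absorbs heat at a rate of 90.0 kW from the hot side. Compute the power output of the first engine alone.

T_m = 814 °F → (814 − 32) × 5/9 = 434.44 °C = 707.59 K.
First-stage efficiency η₁ = 1 − T_m/T_H = 1 − 707.59/871.00 = 0.1876.
W₁ = η₁·Q_H = 0.1876 × 90.0 = 16.9 kW.

Ẇ₁ ≈ 16.9 kW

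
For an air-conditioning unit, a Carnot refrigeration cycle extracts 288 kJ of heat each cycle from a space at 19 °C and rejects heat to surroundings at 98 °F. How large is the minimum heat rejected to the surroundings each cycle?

T_H = 98 °F → (98 − 32) × 5/9 = 36.67 °C = 309.82 K.
T_C = 19 °C → 19 + 273.15 = 292.15 K.
For a reversible cycle Q_H/Q_C = T_H/T_C, so Q_H = Q_C·T_H/T_C = 288 × 309.82/292.15 = 305.4 kJ.

Q_H ≈ 305.4 kJ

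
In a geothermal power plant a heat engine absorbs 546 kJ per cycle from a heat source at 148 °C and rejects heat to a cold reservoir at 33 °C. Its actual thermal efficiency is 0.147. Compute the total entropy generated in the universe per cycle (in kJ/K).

ΔS_univ ≈ 0.225 kJ/K

T_H = 148 °C → 148 + 273.15 = 421.15 K.
T_C = 33 °C → 33 + 273.15 = 306.15 K.
W = η·Q_H = 0.147 × 546 = 80.26 kJ, so Q_C = Q_H − W = 465.7 kJ.
The hot reservoir loses entropy Q_H/T_H = 546/421.15 = 1.296 kJ/K; the cold reservoir gains Q_C/T_C = 465.7/306.15 = 1.521 kJ/K.
ΔS_univ = −Q_H/T_H + Q_C/T_C = 0.225 kJ/K (> 0, since η = 0.147 < η_Carnot = 0.273).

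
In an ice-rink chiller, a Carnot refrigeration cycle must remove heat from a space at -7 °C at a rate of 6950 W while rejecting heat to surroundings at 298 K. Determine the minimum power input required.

T_C = -7 °C → -7 + 273.15 = 266.15 K.
For a reversible refrigerator, COP_R = T_C/(T_H − T_C) = 266.15/31.85 = 8.3564.
W = Q_C/COP_R = 6950/8.3564 = 832 W.

Ẇ_in ≈ 832 W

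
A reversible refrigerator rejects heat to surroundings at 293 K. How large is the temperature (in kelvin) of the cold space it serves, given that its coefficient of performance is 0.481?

T_C ≈ 95.16 K

COP_R = T_C/(T_H − T_C) ⇒ T_C = T_H·COP_R/(1 + COP_R) = 293.00 × 0.481/(1 + 0.481) = 95.16 K.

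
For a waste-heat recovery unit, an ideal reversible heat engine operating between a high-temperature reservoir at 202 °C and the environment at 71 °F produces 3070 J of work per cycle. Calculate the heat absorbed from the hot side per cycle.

Q_H ≈ 8090 J

T_H = 202 °C → 202 + 273.15 = 475.15 K.
T_C = 71 °F → (71 − 32) × 5/9 = 21.67 °C = 294.82 K.
The Carnot efficiency is η = 1 − T_C/T_H = 1 − 294.82/475.15 = 0.3795.
Q_H = W/η = 3070/0.3795 = 8090 J.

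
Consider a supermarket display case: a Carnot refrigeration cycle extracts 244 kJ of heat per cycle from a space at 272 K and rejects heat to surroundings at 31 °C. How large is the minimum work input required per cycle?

T_H = 31 °C → 31 + 273.15 = 304.15 K.
Carnot COP: COP_R = T_C/(T_H − T_C) = 272.00/32.15 = 8.4603.
W = Q_C/COP_R = 244/8.4603 = 28.84 kJ.

W_in ≈ 28.84 kJ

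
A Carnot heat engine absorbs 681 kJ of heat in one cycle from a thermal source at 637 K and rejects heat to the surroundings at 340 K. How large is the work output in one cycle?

W ≈ 318 kJ

Since the cycle is reversible, η = 1 − T_C/T_H = 1 − 340.00/637.00 = 0.4662.
W = η·Q_H = 0.4662 × 681 = 318 kJ.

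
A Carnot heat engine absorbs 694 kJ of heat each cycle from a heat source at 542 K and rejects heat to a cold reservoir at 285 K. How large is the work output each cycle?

W ≈ 329 kJ

Carnot efficiency: η = 1 − T_C/T_H = 1 − 285.00/542.00 = 0.4742.
W = η·Q_H = 0.4742 × 694 = 329 kJ.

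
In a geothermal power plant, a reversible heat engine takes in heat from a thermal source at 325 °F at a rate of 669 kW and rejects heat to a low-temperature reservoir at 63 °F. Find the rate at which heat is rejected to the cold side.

Q̇_C ≈ 446 kW

T_H = 325 °F → (325 − 32) × 5/9 = 162.78 °C = 435.93 K.
T_C = 63 °F → (63 − 32) × 5/9 = 17.22 °C = 290.37 K.
For a reversible engine, η = 1 − T_C/T_H = 1 − 290.37/435.93 = 0.3339.
For a reversible cycle Q_C/Q_H = T_C/T_H, so Q_C = 669 × 290.37/435.93 = 446 kW.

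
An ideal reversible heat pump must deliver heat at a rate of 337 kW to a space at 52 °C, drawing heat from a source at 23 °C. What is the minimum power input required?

Ẇ_in ≈ 30.1 kW

T_H = 52 °C → 52 + 273.15 = 325.15 K.
T_C = 23 °C → 23 + 273.15 = 296.15 K.
For a reversible heat pump, COP_HP = T_H/(T_H − T_C) = 325.15/29.00 = 11.2121.
W = Q_H/COP_HP = 337/11.2121 = 30.1 kW.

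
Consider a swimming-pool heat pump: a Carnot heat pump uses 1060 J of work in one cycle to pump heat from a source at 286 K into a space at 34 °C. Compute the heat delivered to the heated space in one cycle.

T_H = 34 °C → 34 + 273.15 = 307.15 K.
COP_HP = T_H/(T_H − T_C) = 307.15/21.15 = 14.5225.
Q_H = COP_HP · W = 14.5225 × 1060 = 15390 J.

Q_H ≈ 15390 J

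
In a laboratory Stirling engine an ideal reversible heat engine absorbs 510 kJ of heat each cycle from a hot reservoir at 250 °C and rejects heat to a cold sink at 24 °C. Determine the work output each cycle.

W ≈ 220 kJ

T_H = 250 °C → 250 + 273.15 = 523.15 K.
T_C = 24 °C → 24 + 273.15 = 297.15 K.
Since the cycle is reversible, η = 1 − T_C/T_H = 1 − 297.15/523.15 = 0.4320.
W = η·Q_H = 0.4320 × 510 = 220 kJ.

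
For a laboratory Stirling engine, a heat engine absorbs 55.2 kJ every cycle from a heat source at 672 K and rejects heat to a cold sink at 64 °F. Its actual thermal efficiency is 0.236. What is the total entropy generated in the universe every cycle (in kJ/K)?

T_C = 64 °F → (64 − 32) × 5/9 = 17.78 °C = 290.93 K.
W = η·Q_H = 0.236 × 55.2 = 13.03 kJ, so Q_C = Q_H − W = 42.17 kJ.
Entropy balance on the reservoirs: −Q_H/T_H = -0.08214 kJ/K, +Q_C/T_C = 0.1450 kJ/K.
ΔS_univ = −Q_H/T_H + Q_C/T_C = 0.0628 kJ/K (> 0, since η = 0.236 < η_Carnot = 0.567).

ΔS_univ ≈ 0.0628 kJ/K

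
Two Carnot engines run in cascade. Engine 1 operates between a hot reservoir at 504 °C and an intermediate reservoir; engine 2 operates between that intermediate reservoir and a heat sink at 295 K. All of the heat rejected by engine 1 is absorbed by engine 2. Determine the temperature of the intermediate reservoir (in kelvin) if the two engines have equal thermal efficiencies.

T_m ≈ 479 K

T_H = 504 °C → 504 + 273.15 = 777.15 K.
Equal efficiencies require 1 − T_m/T_H = 1 − T_C/T_m, i.e. T_m/T_H = T_C/T_m, so T_m = √(T_H·T_C) = √(777.15 × 295.00) = 479 K.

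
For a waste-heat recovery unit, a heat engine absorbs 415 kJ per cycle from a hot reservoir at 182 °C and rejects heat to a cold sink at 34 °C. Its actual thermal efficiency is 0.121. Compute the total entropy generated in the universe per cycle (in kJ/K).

ΔS_univ ≈ 0.2759 kJ/K

T_H = 182 °C → 182 + 273.15 = 455.15 K.
T_C = 34 °C → 34 + 273.15 = 307.15 K.
W = η·Q_H = 0.121 × 415 = 50.21 kJ, so Q_C = Q_H − W = 364.8 kJ.
The hot reservoir loses entropy Q_H/T_H = 415/455.15 = 0.9118 kJ/K; the cold reservoir gains Q_C/T_C = 364.8/307.15 = 1.188 kJ/K.
ΔS_univ = −Q_H/T_H + Q_C/T_C = 0.2759 kJ/K (> 0, since η = 0.121 < η_Carnot = 0.325).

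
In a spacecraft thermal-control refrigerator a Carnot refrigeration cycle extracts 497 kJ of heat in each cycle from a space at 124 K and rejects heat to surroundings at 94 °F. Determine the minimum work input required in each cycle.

W_in ≈ 736 kJ

T_H = 94 °F → (94 − 32) × 5/9 = 34.44 °C = 307.59 K.
COP_R = T_C/(T_H − T_C) = 124.00/183.59 = 0.6754.
W = Q_C/COP_R = 497/0.6754 = 736 kJ.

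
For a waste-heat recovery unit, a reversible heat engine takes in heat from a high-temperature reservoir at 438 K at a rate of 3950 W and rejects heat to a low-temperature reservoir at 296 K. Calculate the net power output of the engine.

Ẇ ≈ 1280 W

η_rev = 1 − T_C/T_H = 1 − 296.00/438.00 = 0.3242.
W = η·Q_H = 0.3242 × 3950 = 1280 W.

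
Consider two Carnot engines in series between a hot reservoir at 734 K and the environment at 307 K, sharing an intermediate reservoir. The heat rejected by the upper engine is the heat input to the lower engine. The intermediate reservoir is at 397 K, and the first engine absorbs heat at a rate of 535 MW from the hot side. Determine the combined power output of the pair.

Ẇ_total ≈ 311.2 MW

Two reversible stages in series are equivalent to a single Carnot engine between T_H and T_C, so η_total = 1 − T_C/T_H = 1 − 307.00/734.00 = 0.5817.
W_total = η_total · Q_H = 0.5817 × 535 = 311.2 MW.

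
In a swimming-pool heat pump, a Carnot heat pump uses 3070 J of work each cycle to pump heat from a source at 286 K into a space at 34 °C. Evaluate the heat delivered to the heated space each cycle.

Q_H ≈ 44600 J

T_H = 34 °C → 34 + 273.15 = 307.15 K.
For a reversible heat pump, COP_HP = T_H/(T_H − T_C) = 307.15/21.15 = 14.5225.
Q_H = COP_HP · W = 14.5225 × 3070 = 44600 J.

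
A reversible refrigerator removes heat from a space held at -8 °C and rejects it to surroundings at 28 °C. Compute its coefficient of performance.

COP_R ≈ 7.37

T_H = 28 °C → 28 + 273.15 = 301.15 K.
T_C = -8 °C → -8 + 273.15 = 265.15 K.
For a reversible refrigerator, COP_R = T_C/(T_H − T_C) = 265.15/(301.15 − 265.15) = 7.37.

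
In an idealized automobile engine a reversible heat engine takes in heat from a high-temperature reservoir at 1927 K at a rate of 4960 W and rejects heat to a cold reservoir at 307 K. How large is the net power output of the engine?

For a reversible engine, η = 1 − T_C/T_H = 1 − 307.00/1927.00 = 0.8407.
W = η·Q_H = 0.8407 × 4960 = 4170 W.

Ẇ ≈ 4170 W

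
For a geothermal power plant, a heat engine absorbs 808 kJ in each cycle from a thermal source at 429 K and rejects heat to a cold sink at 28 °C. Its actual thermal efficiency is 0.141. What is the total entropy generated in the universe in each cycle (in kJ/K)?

ΔS_univ ≈ 0.421 kJ/K

T_C = 28 °C → 28 + 273.15 = 301.15 K.
W = η·Q_H = 0.141 × 808 = 113.9 kJ, so Q_C = Q_H − W = 694.1 kJ.
Entropy balance on the reservoirs: −Q_H/T_H = -1.883 kJ/K, +Q_C/T_C = 2.305 kJ/K.
ΔS_univ = −Q_H/T_H + Q_C/T_C = 0.421 kJ/K (> 0, since η = 0.141 < η_Carnot = 0.298).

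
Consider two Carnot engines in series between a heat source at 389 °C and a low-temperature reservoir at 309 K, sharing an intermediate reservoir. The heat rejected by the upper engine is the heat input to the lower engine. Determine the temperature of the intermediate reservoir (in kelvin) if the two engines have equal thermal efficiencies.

T_H = 389 °C → 389 + 273.15 = 662.15 K.
Equal efficiencies require 1 − T_m/T_H = 1 − T_C/T_m, i.e. T_m/T_H = T_C/T_m, so T_m = √(T_H·T_C) = √(662.15 × 309.00) = 452.3 K.

T_m ≈ 452.3 K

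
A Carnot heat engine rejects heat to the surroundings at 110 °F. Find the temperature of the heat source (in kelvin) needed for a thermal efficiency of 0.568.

T_C = 110 °F → (110 − 32) × 5/9 = 43.33 °C = 316.48 K.
From η = 1 − T_C/T_H, solving for T_H gives T_H = T_C/(1 − η) = 316.48/(1 − 0.568) = 733 K.

T_H ≈ 733 K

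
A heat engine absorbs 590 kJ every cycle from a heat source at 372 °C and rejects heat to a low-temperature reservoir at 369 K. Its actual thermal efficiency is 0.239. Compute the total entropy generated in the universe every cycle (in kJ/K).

ΔS_univ ≈ 0.302 kJ/K

T_H = 372 °C → 372 + 273.15 = 645.15 K.
W = η·Q_H = 0.239 × 590 = 141.0 kJ, so Q_C = Q_H − W = 449.0 kJ.
Entropy balance on the reservoirs: −Q_H/T_H = -0.9145 kJ/K, +Q_C/T_C = 1.217 kJ/K.
ΔS_univ = −Q_H/T_H + Q_C/T_C = 0.302 kJ/K (> 0, since η = 0.239 < η_Carnot = 0.428).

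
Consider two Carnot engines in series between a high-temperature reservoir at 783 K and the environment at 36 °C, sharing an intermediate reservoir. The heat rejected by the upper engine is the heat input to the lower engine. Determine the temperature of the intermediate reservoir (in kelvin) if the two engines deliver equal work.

T_C = 36 °C → 36 + 273.15 = 309.15 K.
For reversible stages Q_m = Q_H·(T_m/T_H). Setting W₁ = Q_H(1 − T_m/T_H) equal to W₂ = Q_m(1 − T_C/T_m) = Q_H·(T_m − T_C)/T_H gives T_H − T_m = T_m − T_C, so T_m = (T_H + T_C)/2 = (783.00 + 309.15)/2 = 546 K.

T_m ≈ 546 K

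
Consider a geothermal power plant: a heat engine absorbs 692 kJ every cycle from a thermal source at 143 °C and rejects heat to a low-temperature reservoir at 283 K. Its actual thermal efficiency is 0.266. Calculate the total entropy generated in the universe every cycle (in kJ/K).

T_H = 143 °C → 143 + 273.15 = 416.15 K.
W = η·Q_H = 0.266 × 692 = 184.1 kJ, so Q_C = Q_H − W = 507.9 kJ.
Entropy balance on the reservoirs: −Q_H/T_H = -1.663 kJ/K, +Q_C/T_C = 1.795 kJ/K.
ΔS_univ = −Q_H/T_H + Q_C/T_C = 0.132 kJ/K (> 0, since η = 0.266 < η_Carnot = 0.320).

ΔS_univ ≈ 0.132 kJ/K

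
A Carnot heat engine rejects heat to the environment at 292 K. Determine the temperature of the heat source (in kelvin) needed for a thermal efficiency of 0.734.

T_H ≈ 1100 K

From η = 1 − T_C/T_H, solving for T_H gives T_H = T_C/(1 − η) = 292.00/(1 − 0.734) = 1100 K.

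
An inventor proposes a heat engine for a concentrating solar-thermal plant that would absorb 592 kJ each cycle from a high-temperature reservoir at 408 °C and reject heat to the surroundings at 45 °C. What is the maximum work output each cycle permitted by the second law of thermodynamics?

W_max ≈ 315 kJ

T_H = 408 °C → 408 + 273.15 = 681.15 K.
T_C = 45 °C → 45 + 273.15 = 318.15 K.
The second-law ceiling is the Carnot efficiency, η_max = 1 − T_C/T_H = 1 − 318.15/681.15 = 0.5329.
W_max = η_max · Q_H = 0.5329 × 592 = 315 kJ.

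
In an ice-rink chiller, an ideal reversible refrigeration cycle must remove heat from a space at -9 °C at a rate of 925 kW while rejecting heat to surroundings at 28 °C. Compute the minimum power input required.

T_H = 28 °C → 28 + 273.15 = 301.15 K.
T_C = -9 °C → -9 + 273.15 = 264.15 K.
Carnot COP: COP_R = T_C/(T_H − T_C) = 264.15/37.00 = 7.1392.
W = Q_C/COP_R = 925/7.1392 = 130 kW.

Ẇ_in ≈ 130 kW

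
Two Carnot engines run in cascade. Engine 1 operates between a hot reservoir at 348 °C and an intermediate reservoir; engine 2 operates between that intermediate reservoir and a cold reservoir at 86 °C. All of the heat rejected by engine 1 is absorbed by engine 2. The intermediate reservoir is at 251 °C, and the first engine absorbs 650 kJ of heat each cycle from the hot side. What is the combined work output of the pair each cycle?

T_H = 348 °C → 348 + 273.15 = 621.15 K.
T_C = 86 °C → 86 + 273.15 = 359.15 K.
Two reversible stages in series are equivalent to a single Carnot engine between T_H and T_C, so η_total = 1 − T_C/T_H = 1 − 359.15/621.15 = 0.4218.
W_total = η_total · Q_H = 0.4218 × 650 = 274 kJ.

W_total ≈ 274 kJ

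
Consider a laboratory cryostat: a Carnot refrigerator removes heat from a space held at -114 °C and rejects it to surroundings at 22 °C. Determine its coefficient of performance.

T_H = 22 °C → 22 + 273.15 = 295.15 K.
T_C = -114 °C → -114 + 273.15 = 159.15 K.
COP_R = T_C/(T_H − T_C) = 159.15/(295.15 − 159.15) = 1.17.

COP_R ≈ 1.17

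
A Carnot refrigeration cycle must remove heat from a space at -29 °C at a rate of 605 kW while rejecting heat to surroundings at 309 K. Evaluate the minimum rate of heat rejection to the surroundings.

T_C = -29 °C → -29 + 273.15 = 244.15 K.
For a reversible cycle Q_H/Q_C = T_H/T_C, so Q_H = Q_C·T_H/T_C = 605 × 309.00/244.15 = 766 kW.

Q̇_H ≈ 766 kW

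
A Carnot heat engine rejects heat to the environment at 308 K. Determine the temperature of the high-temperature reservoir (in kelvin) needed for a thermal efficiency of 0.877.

From η = 1 − T_C/T_H, solving for T_H gives T_H = T_C/(1 − η) = 308.00/(1 − 0.877) = 2504 K.

T_H ≈ 2504 K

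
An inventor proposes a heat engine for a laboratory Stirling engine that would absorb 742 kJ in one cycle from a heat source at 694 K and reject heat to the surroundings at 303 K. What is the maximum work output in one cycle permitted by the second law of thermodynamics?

The upper bound on efficiency is η_max = 1 − T_C/T_H = 1 − 303.00/694.00 = 0.5634.
W_max = η_max · Q_H = 0.5634 × 742 = 418 kJ.

W_max ≈ 418 kJ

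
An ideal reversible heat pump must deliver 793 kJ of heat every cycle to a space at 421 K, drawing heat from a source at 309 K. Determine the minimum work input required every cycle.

For a reversible heat pump, COP_HP = T_H/(T_H − T_C) = 421.00/112.00 = 3.7589.
W = Q_H/COP_HP = 793/3.7589 = 211 kJ.

W_in ≈ 211 kJ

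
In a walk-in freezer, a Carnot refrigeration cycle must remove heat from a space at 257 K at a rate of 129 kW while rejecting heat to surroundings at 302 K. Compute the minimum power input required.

Ẇ_in ≈ 22.6 kW

Carnot COP: COP_R = T_C/(T_H − T_C) = 257.00/45.00 = 5.7111.
W = Q_C/COP_R = 129/5.7111 = 22.6 kW.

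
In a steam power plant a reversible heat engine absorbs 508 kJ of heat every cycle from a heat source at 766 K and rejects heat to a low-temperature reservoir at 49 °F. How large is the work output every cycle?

W ≈ 321 kJ

T_C = 49 °F → (49 − 32) × 5/9 = 9.44 °C = 282.59 K.
Since the cycle is reversible, η = 1 − T_C/T_H = 1 − 282.59/766.00 = 0.6311.
W = η·Q_H = 0.6311 × 508 = 321 kJ.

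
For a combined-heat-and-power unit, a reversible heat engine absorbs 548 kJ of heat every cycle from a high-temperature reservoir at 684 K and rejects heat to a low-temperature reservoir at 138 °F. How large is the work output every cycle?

W ≈ 282 kJ

T_C = 138 °F → (138 − 32) × 5/9 = 58.89 °C = 332.04 K.
Since the cycle is reversible, η = 1 − T_C/T_H = 1 − 332.04/684.00 = 0.5146.
W = η·Q_H = 0.5146 × 548 = 282 kJ.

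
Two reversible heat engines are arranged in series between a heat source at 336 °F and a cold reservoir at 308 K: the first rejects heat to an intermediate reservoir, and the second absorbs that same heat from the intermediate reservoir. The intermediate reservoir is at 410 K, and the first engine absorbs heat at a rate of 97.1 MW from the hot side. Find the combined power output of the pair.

Ẇ_total ≈ 29.4 MW

T_H = 336 °F → (336 − 32) × 5/9 = 168.89 °C = 442.04 K.
Two reversible stages in series are equivalent to a single Carnot engine between T_H and T_C, so η_total = 1 − T_C/T_H = 1 − 308.00/442.04 = 0.3032.
W_total = η_total · Q_H = 0.3032 × 97.1 = 29.4 MW.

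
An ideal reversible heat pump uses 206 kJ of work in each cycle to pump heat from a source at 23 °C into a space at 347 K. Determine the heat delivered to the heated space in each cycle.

Q_H ≈ 1406 kJ

T_C = 23 °C → 23 + 273.15 = 296.15 K.
The Carnot heat-pump COP is COP_HP = T_H/(T_H − T_C) = 347.00/50.85 = 6.8240.
Q_H = COP_HP · W = 6.8240 × 206 = 1406 kJ.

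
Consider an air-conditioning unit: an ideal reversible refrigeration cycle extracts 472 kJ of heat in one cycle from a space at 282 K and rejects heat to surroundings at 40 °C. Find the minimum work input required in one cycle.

W_in ≈ 52.1 kJ

T_H = 40 °C → 40 + 273.15 = 313.15 K.
Carnot COP: COP_R = T_C/(T_H − T_C) = 282.00/31.15 = 9.0530.
W = Q_C/COP_R = 472/9.0530 = 52.1 kJ.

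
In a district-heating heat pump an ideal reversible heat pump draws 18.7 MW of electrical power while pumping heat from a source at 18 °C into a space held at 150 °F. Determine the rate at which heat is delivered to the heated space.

T_H = 150 °F → (150 − 32) × 5/9 = 65.56 °C = 338.71 K.
T_C = 18 °C → 18 + 273.15 = 291.15 K.
COP_HP = T_H/(T_H − T_C) = 338.71/47.56 = 7.1223.
Q_H = COP_HP · W = 7.1223 × 18.7 = 133 MW.

Q̇_H ≈ 133 MW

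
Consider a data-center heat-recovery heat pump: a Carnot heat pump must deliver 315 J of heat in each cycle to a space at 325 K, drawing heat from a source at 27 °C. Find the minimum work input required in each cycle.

W_in ≈ 24.1 J

T_C = 27 °C → 27 + 273.15 = 300.15 K.
For a reversible heat pump, COP_HP = T_H/(T_H − T_C) = 325.00/24.85 = 13.0785.
W = Q_H/COP_HP = 315/13.0785 = 24.1 J.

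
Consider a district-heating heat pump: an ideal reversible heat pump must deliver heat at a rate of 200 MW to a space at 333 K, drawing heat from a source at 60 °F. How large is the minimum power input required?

T_C = 60 °F → (60 − 32) × 5/9 = 15.56 °C = 288.71 K.
For a reversible heat pump, COP_HP = T_H/(T_H − T_C) = 333.00/44.29 = 7.5179.
W = Q_H/COP_HP = 200/7.5179 = 26.6 MW.

Ẇ_in ≈ 26.6 MW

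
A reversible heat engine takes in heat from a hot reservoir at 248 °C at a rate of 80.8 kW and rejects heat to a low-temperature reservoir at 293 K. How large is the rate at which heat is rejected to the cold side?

T_H = 248 °C → 248 + 273.15 = 521.15 K.
The Carnot efficiency is η = 1 − T_C/T_H = 1 − 293.00/521.15 = 0.4378.
For a reversible cycle Q_C/Q_H = T_C/T_H, so Q_C = 80.8 × 293.00/521.15 = 45.4 kW.

Q̇_C ≈ 45.4 kW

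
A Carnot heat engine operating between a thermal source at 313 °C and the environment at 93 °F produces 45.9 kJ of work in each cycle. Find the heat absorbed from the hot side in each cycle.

T_H = 313 °C → 313 + 273.15 = 586.15 K.
T_C = 93 °F → (93 − 32) × 5/9 = 33.89 °C = 307.04 K.
The Carnot efficiency is η = 1 − T_C/T_H = 1 − 307.04/586.15 = 0.4762.
Q_H = W/η = 45.9/0.4762 = 96.4 kJ.

Q_H ≈ 96.4 kJ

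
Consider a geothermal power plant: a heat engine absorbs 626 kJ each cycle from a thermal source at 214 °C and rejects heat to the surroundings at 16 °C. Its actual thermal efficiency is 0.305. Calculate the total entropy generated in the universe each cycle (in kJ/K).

ΔS_univ ≈ 0.220 kJ/K

T_H = 214 °C → 214 + 273.15 = 487.15 K.
T_C = 16 °C → 16 + 273.15 = 289.15 K.
W = η·Q_H = 0.305 × 626 = 190.9 kJ, so Q_C = Q_H − W = 435.1 kJ.
Entropy balance on the reservoirs: −Q_H/T_H = -1.285 kJ/K, +Q_C/T_C = 1.505 kJ/K.
ΔS_univ = −Q_H/T_H + Q_C/T_C = 0.220 kJ/K (> 0, since η = 0.305 < η_Carnot = 0.406).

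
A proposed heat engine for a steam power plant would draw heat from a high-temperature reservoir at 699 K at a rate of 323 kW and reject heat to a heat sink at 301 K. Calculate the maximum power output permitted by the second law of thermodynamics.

No engine can exceed the Carnot limit: η_max = 1 − T_C/T_H = 1 − 301.00/699.00 = 0.5694.
W_max = η_max · Q_H = 0.5694 × 323 = 184 kW.

Ẇ_max ≈ 184 kW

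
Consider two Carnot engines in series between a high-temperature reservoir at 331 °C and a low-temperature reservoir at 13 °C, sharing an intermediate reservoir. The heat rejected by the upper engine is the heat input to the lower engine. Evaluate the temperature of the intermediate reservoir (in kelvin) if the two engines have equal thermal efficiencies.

T_H = 331 °C → 331 + 273.15 = 604.15 K.
T_C = 13 °C → 13 + 273.15 = 286.15 K.
Equal efficiencies require 1 − T_m/T_H = 1 − T_C/T_m, i.e. T_m/T_H = T_C/T_m, so T_m = √(T_H·T_C) = √(604.15 × 286.15) = 416 K.

T_m ≈ 416 K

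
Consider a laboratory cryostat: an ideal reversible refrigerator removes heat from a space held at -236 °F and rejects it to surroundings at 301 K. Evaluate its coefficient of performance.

COP_R ≈ 0.703

T_C = -236 °F → (-236 − 32) × 5/9 = -148.89 °C = 124.26 K.
The reversible coefficient of performance is COP_R = T_C/(T_H − T_C) = 124.26/(301.00 − 124.26) = 0.703.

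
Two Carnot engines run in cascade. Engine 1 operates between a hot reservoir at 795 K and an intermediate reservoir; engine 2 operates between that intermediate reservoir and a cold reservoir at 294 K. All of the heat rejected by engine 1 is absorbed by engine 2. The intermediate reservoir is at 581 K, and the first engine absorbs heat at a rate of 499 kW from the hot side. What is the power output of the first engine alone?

Ẇ₁ ≈ 134 kW

First-stage efficiency η₁ = 1 − T_m/T_H = 1 − 581.00/795.00 = 0.2692.
W₁ = η₁·Q_H = 0.2692 × 499 = 134 kW.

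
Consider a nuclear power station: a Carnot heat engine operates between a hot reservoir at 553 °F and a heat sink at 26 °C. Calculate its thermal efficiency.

η ≈ 0.4683

T_H = 553 °F → (553 − 32) × 5/9 = 289.44 °C = 562.59 K.
T_C = 26 °C → 26 + 273.15 = 299.15 K.
The Carnot efficiency is η = 1 − T_C/T_H = 1 − 299.15/562.59 = 0.4683.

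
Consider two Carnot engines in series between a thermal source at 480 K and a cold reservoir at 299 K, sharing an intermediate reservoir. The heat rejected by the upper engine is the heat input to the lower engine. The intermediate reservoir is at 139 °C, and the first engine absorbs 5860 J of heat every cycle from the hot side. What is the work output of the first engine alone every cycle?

T_m = 139 °C → 139 + 273.15 = 412.15 K.
First-stage efficiency η₁ = 1 − T_m/T_H = 1 − 412.15/480.00 = 0.1414.
W₁ = η₁·Q_H = 0.1414 × 5860 = 828.3 J.

W₁ ≈ 828.3 J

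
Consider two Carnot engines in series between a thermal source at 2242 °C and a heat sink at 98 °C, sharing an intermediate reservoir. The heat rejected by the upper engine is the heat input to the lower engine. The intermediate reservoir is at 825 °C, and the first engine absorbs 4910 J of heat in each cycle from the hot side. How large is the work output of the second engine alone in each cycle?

W₂ ≈ 1420 J

T_H = 2242 °C → 2242 + 273.15 = 2515.15 K.
T_C = 98 °C → 98 + 273.15 = 371.15 K.
T_m = 825 °C → 825 + 273.15 = 1098.15 K.
Heat entering the second stage: Q_m = Q_H·(T_m/T_H) = 4910 × 1098.15/2515.15 = 2140 J.
Second-stage efficiency η₂ = 1 − T_C/T_m = 1 − 371.15/1098.15 = 0.6620, so W₂ = η₂·Q_m = 1420 J.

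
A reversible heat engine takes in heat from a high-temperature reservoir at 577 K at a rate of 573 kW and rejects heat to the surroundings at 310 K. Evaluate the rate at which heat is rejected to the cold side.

Q̇_C ≈ 308 kW

The Carnot efficiency is η = 1 − T_C/T_H = 1 − 310.00/577.00 = 0.4627.
For a reversible cycle Q_C/Q_H = T_C/T_H, so Q_C = 573 × 310.00/577.00 = 308 kW.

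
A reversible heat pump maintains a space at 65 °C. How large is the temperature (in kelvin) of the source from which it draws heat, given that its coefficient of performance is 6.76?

T_H = 65 °C → 65 + 273.15 = 338.15 K.
COP_HP = T_H/(T_H − T_C) ⇒ T_C = T_H·(COP_HP − 1)/COP_HP = 338.15 × (6.76 − 1)/6.76 = 288 K.

T_C ≈ 288 K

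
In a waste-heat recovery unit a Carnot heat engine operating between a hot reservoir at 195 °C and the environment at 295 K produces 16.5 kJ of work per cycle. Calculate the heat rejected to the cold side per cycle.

T_H = 195 °C → 195 + 273.15 = 468.15 K.
Carnot efficiency: η = 1 − T_C/T_H = 1 − 295.00/468.15 = 0.3699.
Since Q_C/Q_H = T_C/T_H and Q_H = W/η, Q_C = W·T_C/(T_H − T_C) = 16.5 × 295.00/173.15 = 28.1 kJ.

Q_C ≈ 28.1 kJ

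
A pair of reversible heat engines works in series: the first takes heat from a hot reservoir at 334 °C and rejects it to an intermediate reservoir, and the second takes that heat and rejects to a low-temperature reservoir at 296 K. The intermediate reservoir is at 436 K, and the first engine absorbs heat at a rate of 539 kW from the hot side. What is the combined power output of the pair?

T_H = 334 °C → 334 + 273.15 = 607.15 K.
Two reversible stages in series are equivalent to a single Carnot engine between T_H and T_C, so η_total = 1 − T_C/T_H = 1 − 296.00/607.15 = 0.5125.
W_total = η_total · Q_H = 0.5125 × 539 = 276 kW.

Ẇ_total ≈ 276 kW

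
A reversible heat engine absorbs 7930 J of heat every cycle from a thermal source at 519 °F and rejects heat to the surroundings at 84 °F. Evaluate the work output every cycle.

W ≈ 3525 J

T_H = 519 °F → (519 − 32) × 5/9 = 270.56 °C = 543.71 K.
T_C = 84 °F → (84 − 32) × 5/9 = 28.89 °C = 302.04 K.
Since the cycle is reversible, η = 1 − T_C/T_H = 1 − 302.04/543.71 = 0.4445.
W = η·Q_H = 0.4445 × 7930 = 3525 J.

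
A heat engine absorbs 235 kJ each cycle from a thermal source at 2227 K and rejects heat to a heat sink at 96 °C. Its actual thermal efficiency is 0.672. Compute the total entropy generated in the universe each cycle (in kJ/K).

ΔS_univ ≈ 0.103 kJ/K

T_C = 96 °C → 96 + 273.15 = 369.15 K.
W = η·Q_H = 0.672 × 235 = 157.9 kJ, so Q_C = Q_H − W = 77.08 kJ.
Entropy balance on the reservoirs: −Q_H/T_H = -0.1055 kJ/K, +Q_C/T_C = 0.2088 kJ/K.
ΔS_univ = −Q_H/T_H + Q_C/T_C = 0.103 kJ/K (> 0, since η = 0.672 < η_Carnot = 0.834).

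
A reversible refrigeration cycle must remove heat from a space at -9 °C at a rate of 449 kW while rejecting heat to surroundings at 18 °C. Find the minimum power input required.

Ẇ_in ≈ 45.9 kW

T_H = 18 °C → 18 + 273.15 = 291.15 K.
T_C = -9 °C → -9 + 273.15 = 264.15 K.
The reversible coefficient of performance is COP_R = T_C/(T_H − T_C) = 264.15/27.00 = 9.7833.
W = Q_C/COP_R = 449/9.7833 = 45.9 kW.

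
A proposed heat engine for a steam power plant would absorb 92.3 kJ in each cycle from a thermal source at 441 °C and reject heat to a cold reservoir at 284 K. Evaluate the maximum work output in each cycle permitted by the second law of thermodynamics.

W_max ≈ 55.59 kJ

T_H = 441 °C → 441 + 273.15 = 714.15 K.
The second-law ceiling is the Carnot efficiency, η_max = 1 − T_C/T_H = 1 − 284.00/714.15 = 0.6023.
W_max = η_max · Q_H = 0.6023 × 92.3 = 55.59 kJ.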